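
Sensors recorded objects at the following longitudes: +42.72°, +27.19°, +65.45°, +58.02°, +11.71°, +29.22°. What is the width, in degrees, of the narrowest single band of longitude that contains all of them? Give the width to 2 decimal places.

Sort the longitudes: +11.71°, +27.19°, +29.22°, +42.72°, +58.02°, +65.45°.
Eastward gaps between consecutive values (wrapping around): 15.48°, 2.03°, 13.50°, 15.30°, 7.43°, 306.26°.
Largest gap = 306.26° ⇒ minimal covering band is its complement: 360° − 306.26° = 53.74°.
Band runs from +11.71° eastward to +65.45°.

53.74°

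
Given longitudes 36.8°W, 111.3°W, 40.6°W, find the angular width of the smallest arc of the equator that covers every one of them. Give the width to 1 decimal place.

Sort the longitudes: -111.3°, -40.6°, -36.8°.
Eastward gaps between consecutive values (wrapping around): 70.7°, 3.8°, 285.5°.
Largest gap = 285.5° ⇒ minimal covering band is its complement: 360° − 285.5° = 74.5°.
Band runs from -111.3° eastward to -36.8°.

74.5°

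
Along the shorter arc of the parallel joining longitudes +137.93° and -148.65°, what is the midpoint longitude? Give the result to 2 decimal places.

Signed shortest Δλ from +137.93° to -148.65° is +73.42°.
Midpoint longitude = +137.93° + (+73.42°)/2 = +137.93° + 36.71° = +174.64°.
(The naïve average (+137.93 + -148.65)/2 = -5.36° is on the wrong side of the globe.)

+174.64°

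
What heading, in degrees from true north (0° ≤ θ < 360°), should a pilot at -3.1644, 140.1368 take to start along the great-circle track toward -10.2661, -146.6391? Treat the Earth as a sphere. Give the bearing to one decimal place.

99.8°

Δλ = -146.6391 − 140.1368 = -286.7759°; wrapped into (−180°, 180°]: 73.2241°.
θ = atan2( sin Δλ · cos φ₂ , cos φ₁ · sin φ₂ − sin φ₁ · cos φ₂ · cos Δλ )
  = atan2(0.94211, -0.16227) = 99.773° → normalised to [0°, 360°): 99.773°.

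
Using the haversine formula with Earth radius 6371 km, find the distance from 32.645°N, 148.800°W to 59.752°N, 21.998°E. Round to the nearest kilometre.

Δλ = 21.998 − -148.800 = 170.798°.
Δφ = 59.752 − 32.645 = 27.107°.
a = sin²(Δφ/2) + cos φ₁ · cos φ₂ · sin²(Δλ/2) = 0.476359.
c = 2·atan2(√a, √(1−a)) = 1.52350 rad → d = 6371·c ≈ 9706.20 km.

9706 km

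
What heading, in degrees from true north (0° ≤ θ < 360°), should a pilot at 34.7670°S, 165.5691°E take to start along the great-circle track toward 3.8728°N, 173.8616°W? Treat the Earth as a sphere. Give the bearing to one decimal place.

Δλ = -173.8616 − 165.5691 = -339.4307°; wrapped into (−180°, 180°]: 20.5693°.
θ = atan2( sin Δλ · cos φ₂ , cos φ₁ · sin φ₂ − sin φ₁ · cos φ₂ · cos Δλ )
  = atan2(0.35054, 0.58815) = 30.795° → normalised to [0°, 360°): 30.795°.

30.8°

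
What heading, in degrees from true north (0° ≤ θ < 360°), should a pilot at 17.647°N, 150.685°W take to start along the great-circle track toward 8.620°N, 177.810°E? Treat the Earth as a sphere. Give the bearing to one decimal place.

257.7°

Δλ = 177.810 − -150.685 = 328.495°; wrapped into (−180°, 180°]: -31.505°.
θ = atan2( sin Δλ · cos φ₂ , cos φ₁ · sin φ₂ − sin φ₁ · cos φ₂ · cos Δλ )
  = atan2(-0.51667, -0.11272) = -102.307° → normalised to [0°, 360°): 257.693°.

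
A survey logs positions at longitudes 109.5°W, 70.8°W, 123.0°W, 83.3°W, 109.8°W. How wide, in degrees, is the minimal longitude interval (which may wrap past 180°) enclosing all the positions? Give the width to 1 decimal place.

52.2°

Sort the longitudes: -123.0°, -109.8°, -109.5°, -83.3°, -70.8°.
Eastward gaps between consecutive values (wrapping around): 13.2°, 0.3°, 26.2°, 12.5°, 307.8°.
Largest gap = 307.8° ⇒ minimal covering band is its complement: 360° − 307.8° = 52.2°.
Band runs from -123.0° eastward to -70.8°.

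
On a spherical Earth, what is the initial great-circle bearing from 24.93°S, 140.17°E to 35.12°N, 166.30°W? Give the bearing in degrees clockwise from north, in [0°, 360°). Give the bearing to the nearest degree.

42°

Δλ = -166.30 − 140.17 = -306.47°; wrapped into (−180°, 180°]: 53.53°.
θ = atan2( sin Δλ · cos φ₂ , cos φ₁ · sin φ₂ − sin φ₁ · cos φ₂ · cos Δλ )
  = atan2(0.65777, 0.72662) = 42.153° → normalised to [0°, 360°): 42.153°.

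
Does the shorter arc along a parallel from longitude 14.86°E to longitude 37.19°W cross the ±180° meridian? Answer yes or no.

No

Signed shortest Δλ = ((-37.19 − 14.86 + 180) mod 360) − 180 = -52.05°.
Going west by 52.05° from +14.86° reaches -37.19° without touching 180°.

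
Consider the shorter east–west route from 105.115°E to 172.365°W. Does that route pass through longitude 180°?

Naïve |-172.365 − 105.115| = 277.48° > 180°, so the shorter arc goes the other way round — across 180°.
Signed shortest Δλ = ((-172.365 − 105.115 + 180) mod 360) − 180 = 82.52°.
Going east by 82.52° from +105.115° passes through 180° before reaching -172.365°.

Yes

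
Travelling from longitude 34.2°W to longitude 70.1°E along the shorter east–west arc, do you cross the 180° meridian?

Signed shortest Δλ = ((70.1 − -34.2 + 180) mod 360) − 180 = 104.3°.
Going east by 104.3° from -34.2° reaches +70.1° without touching 180°.

No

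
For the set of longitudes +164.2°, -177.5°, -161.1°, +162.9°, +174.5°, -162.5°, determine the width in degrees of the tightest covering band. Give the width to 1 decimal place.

36.0°

Sort the longitudes: -177.5°, -162.5°, -161.1°, +162.9°, +164.2°, +174.5°.
Eastward gaps between consecutive values (wrapping around): 15.0°, 1.4°, 324.0°, 1.3°, 10.3°, 8.0°.
Largest gap = 324.0° ⇒ minimal covering band is its complement: 360° − 324.0° = 36.0°.
Band runs from +162.9° eastward to -161.1°, crossing the antimeridian.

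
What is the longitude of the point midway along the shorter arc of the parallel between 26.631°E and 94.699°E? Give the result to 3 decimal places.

Signed shortest Δλ from +26.631° to +94.699° is +68.068°.
Midpoint longitude = +26.631° + (+68.068°)/2 = +26.631° + 34.034° = +60.665°.

60.665°E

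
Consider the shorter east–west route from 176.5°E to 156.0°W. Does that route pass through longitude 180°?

Yes

Naïve |-156.0 − 176.5| = 332.5° > 180°, so the shorter arc goes the other way round — across 180°.
Signed shortest Δλ = ((-156.0 − 176.5 + 180) mod 360) − 180 = 27.5°.
Going east by 27.5° from +176.5° passes through 180° before reaching -156.0°.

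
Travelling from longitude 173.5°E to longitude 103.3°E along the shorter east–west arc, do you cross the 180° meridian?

No

Signed shortest Δλ = ((103.3 − 173.5 + 180) mod 360) − 180 = -70.2°.
Going west by 70.2° from +173.5° reaches +103.3° without touching 180°.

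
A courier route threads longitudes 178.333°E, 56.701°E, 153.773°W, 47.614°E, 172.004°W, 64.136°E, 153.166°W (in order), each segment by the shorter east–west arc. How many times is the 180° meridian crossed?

Leg 1: +178.333° → +56.701°, shortest Δλ = -121.632° (west) — does not cross 180°.
Leg 2: +56.701° → -153.773°, shortest Δλ = 149.526° (east) — crosses 180°.
Leg 3: -153.773° → +47.614°, shortest Δλ = -158.613° (west) — crosses 180°.
Leg 4: +47.614° → -172.004°, shortest Δλ = 140.382° (east) — crosses 180°.
Leg 5: -172.004° → +64.136°, shortest Δλ = -123.86° (west) — crosses 180°.
Leg 6: +64.136° → -153.166°, shortest Δλ = 142.698° (east) — crosses 180°.
Total crossings: 5.

5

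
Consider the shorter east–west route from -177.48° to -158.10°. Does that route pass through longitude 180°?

No

Signed shortest Δλ = ((-158.10 − -177.48 + 180) mod 360) − 180 = 19.38°.
Going east by 19.38° from -177.48° reaches -158.10° without touching 180°.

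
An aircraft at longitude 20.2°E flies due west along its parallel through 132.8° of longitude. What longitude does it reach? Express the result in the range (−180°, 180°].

Start at +20.2°; shift −132.8° → -112.6°.
-112.6° already lies in (−180°, 180°].

112.6°W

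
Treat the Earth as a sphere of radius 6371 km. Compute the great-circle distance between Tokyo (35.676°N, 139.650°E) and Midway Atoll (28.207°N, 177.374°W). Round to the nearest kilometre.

Δλ = -177.374 − 139.650 = -317.024°; wrapped into (−180°, 180°]: 42.976°.
Δφ = 28.207 − 35.676 = -7.469°.
a = sin²(Δφ/2) + cos φ₁ · cos φ₂ · sin²(Δλ/2) = 0.100297.
c = 2·atan2(√a, √(1−a)) = 0.64449 rad → d = 6371·c ≈ 4106.04 km.

4106 km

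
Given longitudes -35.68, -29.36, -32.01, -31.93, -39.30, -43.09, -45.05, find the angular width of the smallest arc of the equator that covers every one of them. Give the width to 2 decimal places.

15.69°

Sort the longitudes: -45.05°, -43.09°, -39.30°, -35.68°, -32.01°, -31.93°, -29.36°.
Eastward gaps between consecutive values (wrapping around): 1.96°, 3.79°, 3.62°, 3.67°, 0.08°, 2.57°, 344.31°.
Largest gap = 344.31° ⇒ minimal covering band is its complement: 360° − 344.31° = 15.69°.
Band runs from -45.05° eastward to -29.36°.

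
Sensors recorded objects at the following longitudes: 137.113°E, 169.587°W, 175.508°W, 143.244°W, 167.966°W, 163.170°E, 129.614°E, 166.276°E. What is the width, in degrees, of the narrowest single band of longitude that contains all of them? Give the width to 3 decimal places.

87.142°

Sort the longitudes: -175.508°, -169.587°, -167.966°, -143.244°, +129.614°, +137.113°, +163.170°, +166.276°.
Eastward gaps between consecutive values (wrapping around): 5.921°, 1.621°, 24.722°, 272.858°, 7.499°, 26.057°, 3.106°, 18.216°.
Largest gap = 272.858° ⇒ minimal covering band is its complement: 360° − 272.858° = 87.142°.
Band runs from +129.614° eastward to -143.244°, crossing the antimeridian.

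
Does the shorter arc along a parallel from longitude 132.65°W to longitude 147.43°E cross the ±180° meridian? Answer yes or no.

Naïve |147.43 − -132.65| = 280.08° > 180°, so the shorter arc goes the other way round — across 180°.
Signed shortest Δλ = ((147.43 − -132.65 + 180) mod 360) − 180 = -79.92°.
Going west by 79.92° from -132.65° passes through 180° before reaching +147.43°.

Yes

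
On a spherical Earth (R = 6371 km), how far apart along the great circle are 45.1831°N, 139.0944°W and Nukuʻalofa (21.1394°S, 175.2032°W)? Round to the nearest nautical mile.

4444 nmi

Δλ = -175.2032 − -139.0944 = -36.1088°.
Δφ = -21.1394 − 45.1831 = -66.3225°.
a = sin²(Δφ/2) + cos φ₁ · cos φ₂ · sin²(Δλ/2) = 0.362351.
c = 2·atan2(√a, √(1−a)) = 1.29190 rad → d = 6371·c ≈ 8230.67 km ≈ 4444.20 nmi.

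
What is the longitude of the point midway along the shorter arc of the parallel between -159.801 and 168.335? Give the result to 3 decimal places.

-175.733°

Signed shortest Δλ from -159.801° to +168.335° is -31.864°.
Midpoint longitude = -159.801° + (-31.864°)/2 = -159.801° − 15.932° = -175.733°.
(The naïve average (-159.801 + +168.335)/2 = 4.267° is on the wrong side of the globe.)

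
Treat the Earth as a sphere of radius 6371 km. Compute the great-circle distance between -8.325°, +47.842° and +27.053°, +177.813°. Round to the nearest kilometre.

14366 km

Δλ = 177.813 − 47.842 = 129.971°.
Δφ = 27.053 − -8.325 = 35.378°.
a = sin²(Δφ/2) + cos φ₁ · cos φ₂ · sin²(Δλ/2) = 0.815968.
c = 2·atan2(√a, √(1−a)) = 2.25484 rad → d = 6371·c ≈ 14365.61 km.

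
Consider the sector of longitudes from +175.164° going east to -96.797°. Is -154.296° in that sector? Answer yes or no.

Yes

Band width going east from +175.164° to -96.797°: ((-96.797 − 175.164) mod 360) = 88.039°.
Offset of -154.296° east of the west edge: ((-154.296 − 175.164) mod 360) = 30.540°.
30.540° ≤ 88.039° ⇒ inside.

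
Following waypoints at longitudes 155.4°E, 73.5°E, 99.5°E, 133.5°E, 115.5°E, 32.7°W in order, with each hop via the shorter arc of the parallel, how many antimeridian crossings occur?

Leg 1: +155.4° → +73.5°, shortest Δλ = -81.9° (west) — does not cross 180°.
Leg 2: +73.5° → +99.5°, shortest Δλ = 26.0° (east) — does not cross 180°.
Leg 3: +99.5° → +133.5°, shortest Δλ = 34.0° (east) — does not cross 180°.
Leg 4: +133.5° → +115.5°, shortest Δλ = -18.0° (west) — does not cross 180°.
Leg 5: +115.5° → -32.7°, shortest Δλ = -148.2° (west) — does not cross 180°.
Total crossings: 0.

0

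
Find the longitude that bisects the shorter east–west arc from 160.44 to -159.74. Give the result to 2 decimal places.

-179.65°

Signed shortest Δλ from +160.44° to -159.74° is +39.82°.
Midpoint longitude = +160.44° + (+39.82°)/2 = +160.44° + 19.91° = +180.35°.
Normalise into (−180°, 180°]: -179.65°.
(The naïve average (+160.44 + -159.74)/2 = 0.35° is on the wrong side of the globe.)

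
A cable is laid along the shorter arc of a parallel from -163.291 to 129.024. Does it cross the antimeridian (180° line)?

Naïve |129.024 − -163.291| = 292.315° > 180°, so the shorter arc goes the other way round — across 180°.
Signed shortest Δλ = ((129.024 − -163.291 + 180) mod 360) − 180 = -67.685°.
Going west by 67.685° from -163.291° passes through 180° before reaching +129.024°.

Yes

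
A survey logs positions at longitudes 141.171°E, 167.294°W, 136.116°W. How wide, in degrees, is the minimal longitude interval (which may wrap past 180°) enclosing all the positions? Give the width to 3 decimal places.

Sort the longitudes: -167.294°, -136.116°, +141.171°.
Eastward gaps between consecutive values (wrapping around): 31.178°, 277.287°, 51.535°.
Largest gap = 277.287° ⇒ minimal covering band is its complement: 360° − 277.287° = 82.713°.
Band runs from +141.171° eastward to -136.116°, crossing the antimeridian.

82.713°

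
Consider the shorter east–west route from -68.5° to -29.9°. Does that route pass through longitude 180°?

Signed shortest Δλ = ((-29.9 − -68.5 + 180) mod 360) − 180 = 38.6°.
Going east by 38.6° from -68.5° reaches -29.9° without touching 180°.

No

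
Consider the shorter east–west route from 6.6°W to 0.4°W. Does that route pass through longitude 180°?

Signed shortest Δλ = ((-0.4 − -6.6 + 180) mod 360) − 180 = 6.2°.
Going east by 6.2° from -6.6° reaches -0.4° without touching 180°.

No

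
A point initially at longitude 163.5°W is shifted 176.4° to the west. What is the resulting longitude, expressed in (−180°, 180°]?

Start at -163.5°; shift −176.4° → -339.9°.
-339.9° lies outside (−180°, 180°]; add 360° → +20.1°.

20.1°E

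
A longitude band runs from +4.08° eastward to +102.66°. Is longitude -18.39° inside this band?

Band width going east from +4.08° to +102.66°: ((102.66 − 4.08) mod 360) = 98.58°.
Offset of -18.39° east of the west edge: ((-18.39 − 4.08) mod 360) = 337.53°.
337.53° > 98.58° ⇒ outside.

No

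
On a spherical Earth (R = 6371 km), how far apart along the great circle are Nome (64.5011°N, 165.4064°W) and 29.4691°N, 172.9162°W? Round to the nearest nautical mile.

Δλ = -172.9162 − -165.4064 = -7.5098°.
Δφ = 29.4691 − 64.5011 = -35.0320°.
a = sin²(Δφ/2) + cos φ₁ · cos φ₂ · sin²(Δλ/2) = 0.092192.
c = 2·atan2(√a, √(1−a)) = 0.61700 rad → d = 6371·c ≈ 3930.92 km ≈ 2122.53 nmi.

2123 nmi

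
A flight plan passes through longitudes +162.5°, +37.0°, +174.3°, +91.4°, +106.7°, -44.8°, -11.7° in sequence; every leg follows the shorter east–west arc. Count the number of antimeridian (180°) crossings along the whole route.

Leg 1: +162.5° → +37.0°, shortest Δλ = -125.5° (west) — does not cross 180°.
Leg 2: +37.0° → +174.3°, shortest Δλ = 137.3° (east) — does not cross 180°.
Leg 3: +174.3° → +91.4°, shortest Δλ = -82.9° (west) — does not cross 180°.
Leg 4: +91.4° → +106.7°, shortest Δλ = 15.3° (east) — does not cross 180°.
Leg 5: +106.7° → -44.8°, shortest Δλ = -151.5° (west) — does not cross 180°.
Leg 6: -44.8° → -11.7°, shortest Δλ = 33.1° (east) — does not cross 180°.
Total crossings: 0.

0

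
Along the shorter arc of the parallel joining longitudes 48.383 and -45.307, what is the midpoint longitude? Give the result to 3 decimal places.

Signed shortest Δλ from +48.383° to -45.307° is -93.690°.
Midpoint longitude = +48.383° + (-93.690°)/2 = +48.383° − 46.845° = +1.538°.

+1.538°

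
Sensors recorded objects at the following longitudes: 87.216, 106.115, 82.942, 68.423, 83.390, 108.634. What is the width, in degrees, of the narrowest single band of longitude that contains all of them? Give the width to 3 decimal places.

Sort the longitudes: +68.423°, +82.942°, +83.390°, +87.216°, +106.115°, +108.634°.
Eastward gaps between consecutive values (wrapping around): 14.519°, 0.448°, 3.826°, 18.899°, 2.519°, 319.789°.
Largest gap = 319.789° ⇒ minimal covering band is its complement: 360° − 319.789° = 40.211°.
Band runs from +68.423° eastward to +108.634°.

40.211°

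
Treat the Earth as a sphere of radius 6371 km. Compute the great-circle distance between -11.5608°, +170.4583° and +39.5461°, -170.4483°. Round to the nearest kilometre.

Δλ = -170.4483 − 170.4583 = -340.9066°; wrapped into (−180°, 180°]: 19.0934°.
Δφ = 39.5461 − -11.5608 = 51.1069°.
a = sin²(Δφ/2) + cos φ₁ · cos φ₂ · sin²(Δλ/2) = 0.206846.
c = 2·atan2(√a, √(1−a)) = 0.94430 rad → d = 6371·c ≈ 6016.15 km.

6016 km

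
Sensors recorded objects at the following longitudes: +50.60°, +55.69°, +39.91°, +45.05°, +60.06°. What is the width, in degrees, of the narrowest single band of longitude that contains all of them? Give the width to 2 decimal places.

Sort the longitudes: +39.91°, +45.05°, +50.60°, +55.69°, +60.06°.
Eastward gaps between consecutive values (wrapping around): 5.14°, 5.55°, 5.09°, 4.37°, 339.85°.
Largest gap = 339.85° ⇒ minimal covering band is its complement: 360° − 339.85° = 20.15°.
Band runs from +39.91° eastward to +60.06°.

20.15°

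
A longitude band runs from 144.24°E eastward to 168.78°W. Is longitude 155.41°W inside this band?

Band width going east from +144.24° to -168.78°: ((-168.78 − 144.24) mod 360) = 46.98°.
Offset of -155.41° east of the west edge: ((-155.41 − 144.24) mod 360) = 60.35°.
60.35° > 46.98° ⇒ outside.

No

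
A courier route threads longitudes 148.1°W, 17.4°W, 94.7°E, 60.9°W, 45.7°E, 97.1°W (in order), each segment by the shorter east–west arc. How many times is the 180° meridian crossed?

Leg 1: -148.1° → -17.4°, shortest Δλ = 130.7° (east) — does not cross 180°.
Leg 2: -17.4° → +94.7°, shortest Δλ = 112.1° (east) — does not cross 180°.
Leg 3: +94.7° → -60.9°, shortest Δλ = -155.6° (west) — does not cross 180°.
Leg 4: -60.9° → +45.7°, shortest Δλ = 106.6° (east) — does not cross 180°.
Leg 5: +45.7° → -97.1°, shortest Δλ = -142.8° (west) — does not cross 180°.
Total crossings: 0.

0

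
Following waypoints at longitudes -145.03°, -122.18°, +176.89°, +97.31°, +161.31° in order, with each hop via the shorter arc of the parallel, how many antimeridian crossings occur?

Leg 1: -145.03° → -122.18°, shortest Δλ = 22.85° (east) — does not cross 180°.
Leg 2: -122.18° → +176.89°, shortest Δλ = -60.93° (west) — crosses 180°.
Leg 3: +176.89° → +97.31°, shortest Δλ = -79.58° (west) — does not cross 180°.
Leg 4: +97.31° → +161.31°, shortest Δλ = 64.0° (east) — does not cross 180°.
Total crossings: 1.

1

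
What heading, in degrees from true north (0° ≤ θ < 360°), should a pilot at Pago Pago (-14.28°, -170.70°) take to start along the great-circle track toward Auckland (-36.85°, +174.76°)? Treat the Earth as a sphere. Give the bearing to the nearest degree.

Δλ = 174.76 − -170.70 = 345.46°; wrapped into (−180°, 180°]: -14.54°.
θ = atan2( sin Δλ · cos φ₂ , cos φ₁ · sin φ₂ − sin φ₁ · cos φ₂ · cos Δλ )
  = atan2(-0.20090, -0.39013) = -152.754° → normalised to [0°, 360°): 207.246°.

207°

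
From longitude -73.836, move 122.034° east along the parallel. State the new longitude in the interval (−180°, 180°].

+48.198°

Start at -73.836°; shift +122.034° → +48.198°.
+48.198° already lies in (−180°, 180°].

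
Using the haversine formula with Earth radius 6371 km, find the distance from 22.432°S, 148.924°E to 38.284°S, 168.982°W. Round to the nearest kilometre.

4360 km

Δλ = -168.982 − 148.924 = -317.906°; wrapped into (−180°, 180°]: 42.094°.
Δφ = -38.284 − -22.432 = -15.852°.
a = sin²(Δφ/2) + cos φ₁ · cos φ₂ · sin²(Δλ/2) = 0.112595.
c = 2·atan2(√a, √(1−a)) = 0.68438 rad → d = 6371·c ≈ 4360.19 km.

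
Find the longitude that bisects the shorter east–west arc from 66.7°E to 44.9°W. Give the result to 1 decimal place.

10.9°E

Signed shortest Δλ from +66.7° to -44.9° is -111.6°.
Midpoint longitude = +66.7° + (-111.6°)/2 = +66.7° − 55.8° = +10.9°.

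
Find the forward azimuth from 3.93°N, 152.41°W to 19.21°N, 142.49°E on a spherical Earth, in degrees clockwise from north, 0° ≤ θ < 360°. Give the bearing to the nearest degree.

289°

Δλ = 142.49 − -152.41 = 294.90°; wrapped into (−180°, 180°]: -65.10°.
θ = atan2( sin Δλ · cos φ₂ , cos φ₁ · sin φ₂ − sin φ₁ · cos φ₂ · cos Δλ )
  = atan2(-0.85654, 0.30101) = -70.637° → normalised to [0°, 360°): 289.363°.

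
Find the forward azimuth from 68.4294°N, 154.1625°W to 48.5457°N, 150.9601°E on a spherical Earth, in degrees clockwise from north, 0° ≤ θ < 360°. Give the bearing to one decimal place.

Δλ = 150.9601 − -154.1625 = 305.1226°; wrapped into (−180°, 180°]: -54.8774°.
θ = atan2( sin Δλ · cos φ₂ , cos φ₁ · sin φ₂ − sin φ₁ · cos φ₂ · cos Δλ )
  = atan2(-0.54148, -0.07866) = -98.265° → normalised to [0°, 360°): 261.735°.

261.7°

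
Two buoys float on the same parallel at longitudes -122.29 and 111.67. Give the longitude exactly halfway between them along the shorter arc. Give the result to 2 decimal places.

Signed shortest Δλ from -122.29° to +111.67° is -126.04°.
Midpoint longitude = -122.29° + (-126.04°)/2 = -122.29° − 63.02° = -185.31°.
Normalise into (−180°, 180°]: +174.69°.
(The naïve average (-122.29 + +111.67)/2 = -5.31° is on the wrong side of the globe.)

+174.69°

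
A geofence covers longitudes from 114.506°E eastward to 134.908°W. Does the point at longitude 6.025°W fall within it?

No

Band width going east from +114.506° to -134.908°: ((-134.908 − 114.506) mod 360) = 110.586°.
Offset of -6.025° east of the west edge: ((-6.025 − 114.506) mod 360) = 239.469°.
239.469° > 110.586° ⇒ outside.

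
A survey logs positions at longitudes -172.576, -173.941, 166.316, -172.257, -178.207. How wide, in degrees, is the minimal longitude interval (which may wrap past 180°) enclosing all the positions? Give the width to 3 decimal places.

Sort the longitudes: -178.207°, -173.941°, -172.576°, -172.257°, +166.316°.
Eastward gaps between consecutive values (wrapping around): 4.266°, 1.365°, 0.319°, 338.573°, 15.477°.
Largest gap = 338.573° ⇒ minimal covering band is its complement: 360° − 338.573° = 21.427°.
Band runs from +166.316° eastward to -172.257°, crossing the antimeridian.

21.427°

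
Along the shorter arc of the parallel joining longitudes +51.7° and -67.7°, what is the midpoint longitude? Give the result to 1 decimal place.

-8.0°

Signed shortest Δλ from +51.7° to -67.7° is -119.4°.
Midpoint longitude = +51.7° + (-119.4°)/2 = +51.7° − 59.7° = -8.0°.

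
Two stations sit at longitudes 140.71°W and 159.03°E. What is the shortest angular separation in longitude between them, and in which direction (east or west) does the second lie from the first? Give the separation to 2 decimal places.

Raw difference: 159.03 − -140.71 = 299.74°.
Normalise into (−180°, 180°]: 299.74° − 360° = -60.26°.
Negative ⇒ the second point lies to the west; separation 60.26°.

60.26° west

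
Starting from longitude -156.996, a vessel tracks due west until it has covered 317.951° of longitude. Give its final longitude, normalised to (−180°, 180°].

-114.947°

Start at -156.996°; shift −317.951° → -474.947°.
-474.947° lies outside (−180°, 180°]; add 360° → -114.947°.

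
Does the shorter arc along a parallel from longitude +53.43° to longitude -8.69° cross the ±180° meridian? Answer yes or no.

No

Signed shortest Δλ = ((-8.69 − 53.43 + 180) mod 360) − 180 = -62.12°.
Going west by 62.12° from +53.43° reaches -8.69° without touching 180°.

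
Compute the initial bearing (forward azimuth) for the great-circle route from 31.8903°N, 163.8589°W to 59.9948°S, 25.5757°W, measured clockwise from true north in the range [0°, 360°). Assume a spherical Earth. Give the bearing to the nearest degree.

Δλ = -25.5757 − -163.8589 = 138.2832°.
θ = atan2( sin Δλ · cos φ₂ , cos φ₁ · sin φ₂ − sin φ₁ · cos φ₂ · cos Δλ )
  = atan2(0.33278, -0.53807) = 148.265° → normalised to [0°, 360°): 148.265°.

148°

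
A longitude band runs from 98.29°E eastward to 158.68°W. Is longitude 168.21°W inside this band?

Yes

Band width going east from +98.29° to -158.68°: ((-158.68 − 98.29) mod 360) = 103.03°.
Offset of -168.21° east of the west edge: ((-168.21 − 98.29) mod 360) = 93.50°.
93.50° ≤ 103.03° ⇒ inside.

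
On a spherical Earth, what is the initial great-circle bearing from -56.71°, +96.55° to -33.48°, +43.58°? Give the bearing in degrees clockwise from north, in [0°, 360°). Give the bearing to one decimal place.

280.0°

Δλ = 43.58 − 96.55 = -52.97°.
θ = atan2( sin Δλ · cos φ₂ , cos φ₁ · sin φ₂ − sin φ₁ · cos φ₂ · cos Δλ )
  = atan2(-0.66586, 0.11710) = -80.026° → normalised to [0°, 360°): 279.974°.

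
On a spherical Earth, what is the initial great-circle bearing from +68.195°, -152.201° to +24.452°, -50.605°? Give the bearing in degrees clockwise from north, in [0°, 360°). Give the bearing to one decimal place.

Δλ = -50.605 − -152.201 = 101.596°.
θ = atan2( sin Δλ · cos φ₂ , cos φ₁ · sin φ₂ − sin φ₁ · cos φ₂ · cos Δλ )
  = atan2(0.89173, 0.32364) = 70.052° → normalised to [0°, 360°): 70.052°.

70.1°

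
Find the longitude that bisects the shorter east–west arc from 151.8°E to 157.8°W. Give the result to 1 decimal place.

177.0°E

Signed shortest Δλ from +151.8° to -157.8° is +50.4°.
Midpoint longitude = +151.8° + (+50.4°)/2 = +151.8° + 25.2° = +177.0°.
(The naïve average (+151.8 + -157.8)/2 = -3.0° is on the wrong side of the globe.)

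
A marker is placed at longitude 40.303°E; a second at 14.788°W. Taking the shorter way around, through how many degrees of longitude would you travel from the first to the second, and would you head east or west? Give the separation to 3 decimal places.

Raw difference: -14.788 − 40.303 = -55.091°.
Normalise into (−180°, 180°]: -55.091° stays -55.091°.
Negative ⇒ the second point lies to the west; separation 55.091°.

55.091° west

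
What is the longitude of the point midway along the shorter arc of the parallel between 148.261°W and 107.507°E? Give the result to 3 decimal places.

Signed shortest Δλ from -148.261° to +107.507° is -104.232°.
Midpoint longitude = -148.261° + (-104.232°)/2 = -148.261° − 52.116° = -200.377°.
Normalise into (−180°, 180°]: +159.623°.
(The naïve average (-148.261 + +107.507)/2 = -20.377° is on the wrong side of the globe.)

159.623°E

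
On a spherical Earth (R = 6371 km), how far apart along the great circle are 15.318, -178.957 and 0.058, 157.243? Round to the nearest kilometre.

3117 km

Δλ = 157.243 − -178.957 = 336.200°; wrapped into (−180°, 180°]: -23.800°.
Δφ = 0.058 − 15.318 = -15.260°.
a = sin²(Δφ/2) + cos φ₁ · cos φ₂ · sin²(Δλ/2) = 0.058639.
c = 2·atan2(√a, √(1−a)) = 0.48917 rad → d = 6371·c ≈ 3116.52 km.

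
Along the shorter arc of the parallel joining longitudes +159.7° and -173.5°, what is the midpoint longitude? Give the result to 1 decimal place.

+173.1°

Signed shortest Δλ from +159.7° to -173.5° is +26.8°.
Midpoint longitude = +159.7° + (+26.8°)/2 = +159.7° + 13.4° = +173.1°.
(The naïve average (+159.7 + -173.5)/2 = -6.9° is on the wrong side of the globe.)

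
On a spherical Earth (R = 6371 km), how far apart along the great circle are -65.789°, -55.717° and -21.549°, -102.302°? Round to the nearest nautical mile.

Δλ = -102.302 − -55.717 = -46.585°.
Δφ = -21.549 − -65.789 = 44.240°.
a = sin²(Δφ/2) + cos φ₁ · cos φ₂ · sin²(Δλ/2) = 0.201430.
c = 2·atan2(√a, √(1−a)) = 0.93086 rad → d = 6371·c ≈ 5930.54 km ≈ 3202.23 nmi.

3202 nmi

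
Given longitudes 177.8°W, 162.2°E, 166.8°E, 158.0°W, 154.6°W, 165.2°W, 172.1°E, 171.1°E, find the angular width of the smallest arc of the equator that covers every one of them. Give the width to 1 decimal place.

Sort the longitudes: -177.8°, -165.2°, -158.0°, -154.6°, +162.2°, +166.8°, +171.1°, +172.1°.
Eastward gaps between consecutive values (wrapping around): 12.6°, 7.2°, 3.4°, 316.8°, 4.6°, 4.3°, 1.0°, 10.1°.
Largest gap = 316.8° ⇒ minimal covering band is its complement: 360° − 316.8° = 43.2°.
Band runs from +162.2° eastward to -154.6°, crossing the antimeridian.

43.2°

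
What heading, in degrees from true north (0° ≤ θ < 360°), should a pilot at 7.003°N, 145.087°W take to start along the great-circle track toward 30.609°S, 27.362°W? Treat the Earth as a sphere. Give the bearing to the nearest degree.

Δλ = -27.362 − -145.087 = 117.725°.
θ = atan2( sin Δλ · cos φ₂ , cos φ₁ · sin φ₂ − sin φ₁ · cos φ₂ · cos Δλ )
  = atan2(0.76185, -0.45656) = 120.933° → normalised to [0°, 360°): 120.933°.

121°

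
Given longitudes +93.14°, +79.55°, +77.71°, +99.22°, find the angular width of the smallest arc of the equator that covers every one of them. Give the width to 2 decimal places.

Sort the longitudes: +77.71°, +79.55°, +93.14°, +99.22°.
Eastward gaps between consecutive values (wrapping around): 1.84°, 13.59°, 6.08°, 338.49°.
Largest gap = 338.49° ⇒ minimal covering band is its complement: 360° − 338.49° = 21.51°.
Band runs from +77.71° eastward to +99.22°.

21.51°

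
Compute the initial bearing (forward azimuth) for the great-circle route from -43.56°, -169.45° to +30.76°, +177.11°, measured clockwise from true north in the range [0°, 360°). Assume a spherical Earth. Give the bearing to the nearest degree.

348°

Δλ = 177.11 − -169.45 = 346.56°; wrapped into (−180°, 180°]: -13.44°.
θ = atan2( sin Δλ · cos φ₂ , cos φ₁ · sin φ₂ − sin φ₁ · cos φ₂ · cos Δλ )
  = atan2(-0.19973, 0.94657) = -11.915° → normalised to [0°, 360°): 348.085°.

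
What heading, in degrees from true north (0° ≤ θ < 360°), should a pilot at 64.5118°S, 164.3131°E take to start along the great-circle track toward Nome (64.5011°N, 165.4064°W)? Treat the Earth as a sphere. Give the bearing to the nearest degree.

Δλ = -165.4064 − 164.3131 = -329.7195°; wrapped into (−180°, 180°]: 30.2805°.
θ = atan2( sin Δλ · cos φ₂ , cos φ₁ · sin φ₂ − sin φ₁ · cos φ₂ · cos Δλ )
  = atan2(0.21707, 0.72399) = 16.690° → normalised to [0°, 360°): 16.690°.

17°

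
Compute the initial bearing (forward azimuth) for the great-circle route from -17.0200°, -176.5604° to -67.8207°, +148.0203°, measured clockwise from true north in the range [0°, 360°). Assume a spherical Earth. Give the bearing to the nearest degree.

Δλ = 148.0203 − -176.5604 = 324.5807°; wrapped into (−180°, 180°]: -35.4193°.
θ = atan2( sin Δλ · cos φ₂ , cos φ₁ · sin φ₂ − sin φ₁ · cos φ₂ · cos Δλ )
  = atan2(-0.21879, -0.79540) = -164.620° → normalised to [0°, 360°): 195.380°.

195°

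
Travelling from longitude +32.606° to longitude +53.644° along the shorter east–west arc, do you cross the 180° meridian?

No

Signed shortest Δλ = ((53.644 − 32.606 + 180) mod 360) − 180 = 21.038°.
Going east by 21.038° from +32.606° reaches +53.644° without touching 180°.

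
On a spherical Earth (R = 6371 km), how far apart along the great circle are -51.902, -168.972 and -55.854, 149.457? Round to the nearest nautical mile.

1467 nmi

Δλ = 149.457 − -168.972 = 318.429°; wrapped into (−180°, 180°]: -41.571°.
Δφ = -55.854 − -51.902 = -3.952°.
a = sin²(Δφ/2) + cos φ₁ · cos φ₂ · sin²(Δλ/2) = 0.044803.
c = 2·atan2(√a, √(1−a)) = 0.42656 rad → d = 6371·c ≈ 2717.63 km ≈ 1467.40 nmi.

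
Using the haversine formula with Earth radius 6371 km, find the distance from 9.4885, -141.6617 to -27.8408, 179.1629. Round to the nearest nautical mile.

Δλ = 179.1629 − -141.6617 = 320.8246°; wrapped into (−180°, 180°]: -39.1754°.
Δφ = -27.8408 − 9.4885 = -37.3293°.
a = sin²(Δφ/2) + cos φ₁ · cos φ₂ · sin²(Δλ/2) = 0.200441.
c = 2·atan2(√a, √(1−a)) = 0.92840 rad → d = 6371·c ≈ 5914.82 km ≈ 3193.75 nmi.

3194 nmi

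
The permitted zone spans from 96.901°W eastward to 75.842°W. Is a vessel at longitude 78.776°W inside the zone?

Yes

Band width going east from -96.901° to -75.842°: ((-75.842 − -96.901) mod 360) = 21.059°.
Offset of -78.776° east of the west edge: ((-78.776 − -96.901) mod 360) = 18.125°.
18.125° ≤ 21.059° ⇒ inside.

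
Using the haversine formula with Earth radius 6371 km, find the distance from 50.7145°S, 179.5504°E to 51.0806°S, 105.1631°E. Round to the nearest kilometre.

4984 km

Δλ = 105.1631 − 179.5504 = -74.3873°.
Δφ = -51.0806 − -50.7145 = -0.3661°.
a = sin²(Δφ/2) + cos φ₁ · cos φ₂ · sin²(Δλ/2) = 0.145374.
c = 2·atan2(√a, √(1−a)) = 0.78236 rad → d = 6371·c ≈ 4984.41 km.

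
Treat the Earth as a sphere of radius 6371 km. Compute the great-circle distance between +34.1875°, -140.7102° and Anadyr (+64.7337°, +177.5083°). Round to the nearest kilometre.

Δλ = 177.5083 − -140.7102 = 318.2185°; wrapped into (−180°, 180°]: -41.7815°.
Δφ = 64.7337 − 34.1875 = 30.5462°.
a = sin²(Δφ/2) + cos φ₁ · cos φ₂ · sin²(Δλ/2) = 0.114285.
c = 2·atan2(√a, √(1−a)) = 0.68971 rad → d = 6371·c ≈ 4394.14 km.

4394 km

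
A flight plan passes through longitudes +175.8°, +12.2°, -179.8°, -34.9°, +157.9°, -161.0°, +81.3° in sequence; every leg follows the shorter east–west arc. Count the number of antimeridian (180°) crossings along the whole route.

Leg 1: +175.8° → +12.2°, shortest Δλ = -163.6° (west) — does not cross 180°.
Leg 2: +12.2° → -179.8°, shortest Δλ = 168.0° (east) — crosses 180°.
Leg 3: -179.8° → -34.9°, shortest Δλ = 144.9° (east) — does not cross 180°.
Leg 4: -34.9° → +157.9°, shortest Δλ = -167.2° (west) — crosses 180°.
Leg 5: +157.9° → -161.0°, shortest Δλ = 41.1° (east) — crosses 180°.
Leg 6: -161.0° → +81.3°, shortest Δλ = -117.7° (west) — crosses 180°.
Total crossings: 4.

4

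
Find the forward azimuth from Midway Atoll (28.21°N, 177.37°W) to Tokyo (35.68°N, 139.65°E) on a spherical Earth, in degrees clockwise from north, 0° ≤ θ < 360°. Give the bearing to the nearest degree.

293°

Δλ = 139.65 − -177.37 = 317.02°; wrapped into (−180°, 180°]: -42.98°.
θ = atan2( sin Δλ · cos φ₂ , cos φ₁ · sin φ₂ − sin φ₁ · cos φ₂ · cos Δλ )
  = atan2(-0.55377, 0.23307) = -67.175° → normalised to [0°, 360°): 292.825°.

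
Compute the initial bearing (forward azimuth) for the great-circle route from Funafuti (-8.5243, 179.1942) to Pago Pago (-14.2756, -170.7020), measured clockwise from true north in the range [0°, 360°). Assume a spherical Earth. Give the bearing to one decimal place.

121.1°

Δλ = -170.7020 − 179.1942 = -349.8962°; wrapped into (−180°, 180°]: 10.1038°.
θ = atan2( sin Δλ · cos φ₂ , cos φ₁ · sin φ₂ − sin φ₁ · cos φ₂ · cos Δλ )
  = atan2(0.17001, -0.10244) = 121.070° → normalised to [0°, 360°): 121.070°.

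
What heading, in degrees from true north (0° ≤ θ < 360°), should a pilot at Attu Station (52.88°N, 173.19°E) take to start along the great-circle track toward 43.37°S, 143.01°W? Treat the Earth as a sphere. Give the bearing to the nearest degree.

149°

Δλ = -143.01 − 173.19 = -316.20°; wrapped into (−180°, 180°]: 43.80°.
θ = atan2( sin Δλ · cos φ₂ , cos φ₁ · sin φ₂ − sin φ₁ · cos φ₂ · cos Δλ )
  = atan2(0.50314, -0.83278) = 148.861° → normalised to [0°, 360°): 148.861°.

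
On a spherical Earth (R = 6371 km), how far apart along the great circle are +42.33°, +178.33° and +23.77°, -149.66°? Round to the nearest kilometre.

3593 km

Δλ = -149.66 − 178.33 = -327.99°; wrapped into (−180°, 180°]: 32.01°.
Δφ = 23.77 − 42.33 = -18.56°.
a = sin²(Δφ/2) + cos φ₁ · cos φ₂ · sin²(Δλ/2) = 0.077439.
c = 2·atan2(√a, √(1−a)) = 0.56400 rad → d = 6371·c ≈ 3593.25 km.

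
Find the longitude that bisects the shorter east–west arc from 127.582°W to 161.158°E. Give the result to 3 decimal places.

Signed shortest Δλ from -127.582° to +161.158° is -71.260°.
Midpoint longitude = -127.582° + (-71.260°)/2 = -127.582° − 35.630° = -163.212°.
(The naïve average (-127.582 + +161.158)/2 = 16.788° is on the wrong side of the globe.)

163.212°W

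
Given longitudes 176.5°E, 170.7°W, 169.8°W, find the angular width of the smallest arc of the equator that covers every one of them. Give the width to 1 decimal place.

13.7°

Sort the longitudes: -170.7°, -169.8°, +176.5°.
Eastward gaps between consecutive values (wrapping around): 0.9°, 346.3°, 12.8°.
Largest gap = 346.3° ⇒ minimal covering band is its complement: 360° − 346.3° = 13.7°.
Band runs from +176.5° eastward to -169.8°, crossing the antimeridian.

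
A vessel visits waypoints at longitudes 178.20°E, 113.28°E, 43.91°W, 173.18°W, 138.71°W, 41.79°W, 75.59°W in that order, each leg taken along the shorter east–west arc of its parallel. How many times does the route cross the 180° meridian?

Leg 1: +178.20° → +113.28°, shortest Δλ = -64.92° (west) — does not cross 180°.
Leg 2: +113.28° → -43.91°, shortest Δλ = -157.19° (west) — does not cross 180°.
Leg 3: -43.91° → -173.18°, shortest Δλ = -129.27° (west) — does not cross 180°.
Leg 4: -173.18° → -138.71°, shortest Δλ = 34.47° (east) — does not cross 180°.
Leg 5: -138.71° → -41.79°, shortest Δλ = 96.92° (east) — does not cross 180°.
Leg 6: -41.79° → -75.59°, shortest Δλ = -33.8° (west) — does not cross 180°.
Total crossings: 0.

0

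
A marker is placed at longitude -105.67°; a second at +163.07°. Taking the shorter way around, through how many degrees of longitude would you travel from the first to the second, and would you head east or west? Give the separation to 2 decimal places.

Raw difference: 163.07 − -105.67 = 268.74°.
Normalise into (−180°, 180°]: 268.74° − 360° = -91.26°.
Negative ⇒ the second point lies to the west; separation 91.26°.

91.26° west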